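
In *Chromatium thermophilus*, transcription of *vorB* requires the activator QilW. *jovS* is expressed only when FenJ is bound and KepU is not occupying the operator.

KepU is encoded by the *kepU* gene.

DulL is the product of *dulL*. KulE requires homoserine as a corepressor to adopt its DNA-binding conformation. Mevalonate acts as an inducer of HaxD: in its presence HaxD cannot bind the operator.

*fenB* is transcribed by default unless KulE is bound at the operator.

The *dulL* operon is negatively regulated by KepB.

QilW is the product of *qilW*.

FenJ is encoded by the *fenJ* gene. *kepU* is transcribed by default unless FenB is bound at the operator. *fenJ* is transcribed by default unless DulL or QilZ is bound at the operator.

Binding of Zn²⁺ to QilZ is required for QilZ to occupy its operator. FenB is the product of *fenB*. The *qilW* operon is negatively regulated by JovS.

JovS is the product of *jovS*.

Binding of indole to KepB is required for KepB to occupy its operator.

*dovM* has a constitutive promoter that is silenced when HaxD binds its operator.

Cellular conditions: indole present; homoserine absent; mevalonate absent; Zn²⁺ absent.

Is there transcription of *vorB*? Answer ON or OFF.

OFF

Homoserine is absent, so KulE is inactive.
With no repressor bound, *fenB* is transcribed.
So FenB is produced and active.
With repressor FenB bound, *kepU* is not transcribed.
So KepU is not produced.
Indole is present, so KepB is active.
With repressor KepB bound, *dulL* is not transcribed.
So DulL is not produced.
Zn²⁺ is absent, so QilZ is inactive.
With no repressor bound, *fenJ* is transcribed.
So FenJ is produced and active.
No repressor is bound and FenJ is active, so *jovS* is transcribed.
So JovS is produced and active.
With repressor JovS bound, *qilW* is not transcribed.
So QilW is not produced.
Required activator QilW is absent, so *vorB* is not transcribed.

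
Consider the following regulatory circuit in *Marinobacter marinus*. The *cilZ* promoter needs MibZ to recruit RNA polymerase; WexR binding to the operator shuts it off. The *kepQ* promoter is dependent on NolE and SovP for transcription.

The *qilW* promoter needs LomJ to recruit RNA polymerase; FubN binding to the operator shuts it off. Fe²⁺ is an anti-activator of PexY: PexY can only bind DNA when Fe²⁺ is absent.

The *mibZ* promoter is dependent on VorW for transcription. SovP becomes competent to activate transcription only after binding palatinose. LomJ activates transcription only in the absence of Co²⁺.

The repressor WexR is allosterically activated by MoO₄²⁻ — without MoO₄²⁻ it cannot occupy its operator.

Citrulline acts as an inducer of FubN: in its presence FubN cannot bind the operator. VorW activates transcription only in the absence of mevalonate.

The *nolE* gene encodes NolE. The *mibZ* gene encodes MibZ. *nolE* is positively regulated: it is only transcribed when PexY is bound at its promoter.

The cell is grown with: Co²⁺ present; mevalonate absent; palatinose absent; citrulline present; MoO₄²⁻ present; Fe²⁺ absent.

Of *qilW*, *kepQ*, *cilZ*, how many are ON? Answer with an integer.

0

Co²⁺ is present, so LomJ is inactive.
Citrulline is present, so FubN is inactive.
Required activator LomJ is absent, so *qilW* is not transcribed.
→ *qilW* is OFF.
Fe²⁺ is absent, so PexY is active.
No repressor is bound and PexY is active, so *nolE* is transcribed.
So NolE is produced and active.
Palatinose is absent, so SovP is inactive.
Required activator SovP is absent, so *kepQ* is not transcribed.
→ *kepQ* is OFF.
Mevalonate is absent, so VorW is active.
No repressor is bound and VorW is active, so *mibZ* is transcribed.
So MibZ is produced and active.
MoO₄²⁻ is present, so WexR is active.
With repressor WexR bound, *cilZ* is not transcribed.
→ *cilZ* is OFF.
0 of the 3 genes are transcribed.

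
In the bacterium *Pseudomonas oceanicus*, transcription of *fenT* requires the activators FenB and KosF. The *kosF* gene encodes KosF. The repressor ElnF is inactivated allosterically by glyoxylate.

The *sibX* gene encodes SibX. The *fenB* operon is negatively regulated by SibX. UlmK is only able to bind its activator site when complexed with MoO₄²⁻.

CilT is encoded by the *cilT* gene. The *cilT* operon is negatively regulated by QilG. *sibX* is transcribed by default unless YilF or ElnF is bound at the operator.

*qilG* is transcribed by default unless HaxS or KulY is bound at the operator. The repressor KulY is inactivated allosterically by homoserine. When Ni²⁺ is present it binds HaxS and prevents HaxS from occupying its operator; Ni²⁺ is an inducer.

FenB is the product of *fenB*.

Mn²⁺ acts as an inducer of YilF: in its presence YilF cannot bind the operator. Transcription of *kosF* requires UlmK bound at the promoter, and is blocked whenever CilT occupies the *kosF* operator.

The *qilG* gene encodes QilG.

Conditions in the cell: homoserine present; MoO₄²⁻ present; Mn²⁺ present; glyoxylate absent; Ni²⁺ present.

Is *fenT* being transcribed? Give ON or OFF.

ON

Mn²⁺ is present, so YilF is inactive.
Glyoxylate is absent, so ElnF is active.
With repressor ElnF bound, *sibX* is not transcribed.
So SibX is not produced.
With no repressor bound, *fenB* is transcribed.
So FenB is produced and active.
Ni²⁺ is present, so HaxS is inactive.
Homoserine is present, so KulY is inactive.
With no repressor bound, *qilG* is transcribed.
So QilG is produced and active.
With repressor QilG bound, *cilT* is not transcribed.
So CilT is not produced.
MoO₄²⁻ is present, so UlmK is active.
No repressor is bound and UlmK is active, so *kosF* is transcribed.
So KosF is produced and active.
No repressor is bound and FenB and KosF are active, so *fenT* is transcribed.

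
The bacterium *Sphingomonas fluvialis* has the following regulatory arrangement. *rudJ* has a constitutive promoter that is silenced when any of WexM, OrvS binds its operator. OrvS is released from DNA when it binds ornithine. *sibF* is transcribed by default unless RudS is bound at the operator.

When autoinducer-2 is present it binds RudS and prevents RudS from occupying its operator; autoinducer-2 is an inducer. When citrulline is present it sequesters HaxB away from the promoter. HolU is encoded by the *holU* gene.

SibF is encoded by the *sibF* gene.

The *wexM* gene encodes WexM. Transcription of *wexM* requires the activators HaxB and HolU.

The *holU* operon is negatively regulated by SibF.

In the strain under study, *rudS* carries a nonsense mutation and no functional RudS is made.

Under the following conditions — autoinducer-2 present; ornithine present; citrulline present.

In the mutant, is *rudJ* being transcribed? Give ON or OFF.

ON

Citrulline is present, so HaxB is inactive.
RudS is non-functional in this strain, so it has no effect.
With no repressor bound, *sibF* is transcribed.
So SibF is produced and active.
With repressor SibF bound, *holU* is not transcribed.
So HolU is not produced.
Required activator HaxB is absent, so *wexM* is not transcribed.
So WexM is not produced.
Ornithine is present, so OrvS is inactive.
With no repressor bound, *rudJ* is transcribed.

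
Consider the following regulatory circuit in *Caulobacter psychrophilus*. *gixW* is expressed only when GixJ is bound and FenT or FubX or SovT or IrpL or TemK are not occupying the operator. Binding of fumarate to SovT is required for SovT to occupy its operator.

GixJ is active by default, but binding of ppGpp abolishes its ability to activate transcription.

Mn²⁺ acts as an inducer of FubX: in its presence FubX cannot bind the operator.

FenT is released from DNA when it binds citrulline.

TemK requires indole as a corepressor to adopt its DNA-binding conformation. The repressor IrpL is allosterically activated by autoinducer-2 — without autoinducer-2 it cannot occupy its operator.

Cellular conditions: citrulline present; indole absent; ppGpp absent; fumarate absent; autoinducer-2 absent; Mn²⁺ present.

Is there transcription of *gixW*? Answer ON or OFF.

ppGpp is absent, so GixJ is active.
Citrulline is present, so FenT is inactive.
Mn²⁺ is present, so FubX is inactive.
Fumarate is absent, so SovT is inactive.
Autoinducer-2 is absent, so IrpL is inactive.
Indole is absent, so TemK is inactive.
No repressor is bound and GixJ is active, so *gixW* is transcribed.

ON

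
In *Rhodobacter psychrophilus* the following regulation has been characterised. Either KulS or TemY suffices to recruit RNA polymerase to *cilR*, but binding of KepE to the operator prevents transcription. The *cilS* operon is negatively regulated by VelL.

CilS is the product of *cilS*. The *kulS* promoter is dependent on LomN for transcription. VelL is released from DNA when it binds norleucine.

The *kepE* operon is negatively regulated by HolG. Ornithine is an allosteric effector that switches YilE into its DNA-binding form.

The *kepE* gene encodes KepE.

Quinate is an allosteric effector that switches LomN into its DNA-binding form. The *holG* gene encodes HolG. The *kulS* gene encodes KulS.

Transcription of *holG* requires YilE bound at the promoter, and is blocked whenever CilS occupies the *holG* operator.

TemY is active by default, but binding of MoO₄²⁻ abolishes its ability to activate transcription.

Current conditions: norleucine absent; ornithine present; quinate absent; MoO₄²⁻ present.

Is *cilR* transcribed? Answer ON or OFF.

Quinate is absent, so LomN is inactive.
Required activator LomN is absent, so *kulS* is not transcribed.
So KulS is not produced.
MoO₄²⁻ is present, so TemY is inactive.
Ornithine is present, so YilE is active.
Norleucine is absent, so VelL is active.
With repressor VelL bound, *cilS* is not transcribed.
So CilS is not produced.
No repressor is bound and YilE is active, so *holG* is transcribed.
So HolG is produced and active.
With repressor HolG bound, *kepE* is not transcribed.
So KepE is not produced.
No activator is available at the *cilR* promoter, so *cilR* is not transcribed.

OFF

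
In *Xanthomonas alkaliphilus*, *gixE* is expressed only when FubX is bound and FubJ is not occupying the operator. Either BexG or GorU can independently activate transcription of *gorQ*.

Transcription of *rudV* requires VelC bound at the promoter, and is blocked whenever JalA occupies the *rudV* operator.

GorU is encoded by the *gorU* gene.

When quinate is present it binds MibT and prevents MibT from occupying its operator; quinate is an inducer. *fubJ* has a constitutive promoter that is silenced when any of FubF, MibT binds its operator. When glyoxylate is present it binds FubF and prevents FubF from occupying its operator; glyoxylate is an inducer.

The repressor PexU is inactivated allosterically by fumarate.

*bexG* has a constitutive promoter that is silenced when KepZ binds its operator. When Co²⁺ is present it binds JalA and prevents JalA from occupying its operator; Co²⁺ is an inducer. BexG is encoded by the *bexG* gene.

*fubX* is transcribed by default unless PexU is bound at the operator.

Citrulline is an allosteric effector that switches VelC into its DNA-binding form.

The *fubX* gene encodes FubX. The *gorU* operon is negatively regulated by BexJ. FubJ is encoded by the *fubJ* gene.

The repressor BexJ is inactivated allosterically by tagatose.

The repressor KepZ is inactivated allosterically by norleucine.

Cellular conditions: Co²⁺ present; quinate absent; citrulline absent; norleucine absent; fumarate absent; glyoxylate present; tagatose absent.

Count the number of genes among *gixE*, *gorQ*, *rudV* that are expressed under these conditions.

0

Glyoxylate is present, so FubF is inactive.
Quinate is absent, so MibT is active.
With repressor MibT bound, *fubJ* is not transcribed.
So FubJ is not produced.
Fumarate is absent, so PexU is active.
With repressor PexU bound, *fubX* is not transcribed.
So FubX is not produced.
Required activator FubX is absent, so *gixE* is not transcribed.
→ *gixE* is OFF.
Norleucine is absent, so KepZ is active.
With repressor KepZ bound, *bexG* is not transcribed.
So BexG is not produced.
Tagatose is absent, so BexJ is active.
With repressor BexJ bound, *gorU* is not transcribed.
So GorU is not produced.
No activator is available at the *gorQ* promoter, so *gorQ* is not transcribed.
→ *gorQ* is OFF.
Citrulline is absent, so VelC is inactive.
Co²⁺ is present, so JalA is inactive.
Required activator VelC is absent, so *rudV* is not transcribed.
→ *rudV* is OFF.
0 of the 3 genes are transcribed.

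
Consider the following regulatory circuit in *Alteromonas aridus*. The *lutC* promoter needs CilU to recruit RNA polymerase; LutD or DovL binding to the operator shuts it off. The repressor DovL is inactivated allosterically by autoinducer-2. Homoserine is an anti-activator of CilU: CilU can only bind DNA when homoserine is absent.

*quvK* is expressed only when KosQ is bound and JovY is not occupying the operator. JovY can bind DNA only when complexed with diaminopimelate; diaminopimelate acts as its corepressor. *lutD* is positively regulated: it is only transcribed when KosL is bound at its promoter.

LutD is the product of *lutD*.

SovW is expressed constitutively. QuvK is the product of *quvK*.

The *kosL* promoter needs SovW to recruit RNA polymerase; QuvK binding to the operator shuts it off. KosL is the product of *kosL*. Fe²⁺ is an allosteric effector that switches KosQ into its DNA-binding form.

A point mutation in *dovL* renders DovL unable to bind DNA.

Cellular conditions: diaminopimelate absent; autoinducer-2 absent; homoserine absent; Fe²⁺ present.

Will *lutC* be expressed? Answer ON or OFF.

SovW is produced constitutively and is active.
Fe²⁺ is present, so KosQ is active.
Diaminopimelate is absent, so JovY is inactive.
No repressor is bound and KosQ is active, so *quvK* is transcribed.
So QuvK is produced and active.
With repressor QuvK bound, *kosL* is not transcribed.
So KosL is not produced.
Required activator KosL is absent, so *lutD* is not transcribed.
So LutD is not produced.
Homoserine is absent, so CilU is active.
DovL is non-functional in this strain, so it has no effect.
No repressor is bound and CilU is active, so *lutC* is transcribed.

ON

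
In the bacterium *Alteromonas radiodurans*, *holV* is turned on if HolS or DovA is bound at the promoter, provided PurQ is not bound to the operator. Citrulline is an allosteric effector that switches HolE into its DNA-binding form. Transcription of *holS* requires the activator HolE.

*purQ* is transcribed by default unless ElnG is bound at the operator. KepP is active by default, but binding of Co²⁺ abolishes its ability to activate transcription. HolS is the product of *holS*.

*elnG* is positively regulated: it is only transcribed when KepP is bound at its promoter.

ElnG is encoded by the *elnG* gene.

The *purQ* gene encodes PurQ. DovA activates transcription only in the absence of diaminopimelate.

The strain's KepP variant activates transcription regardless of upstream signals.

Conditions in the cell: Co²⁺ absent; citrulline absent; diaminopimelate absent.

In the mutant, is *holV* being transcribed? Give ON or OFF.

ON

KepP is constitutively active in this strain.
No repressor is bound and KepP is active, so *elnG* is transcribed.
So ElnG is produced and active.
With repressor ElnG bound, *purQ* is not transcribed.
So PurQ is not produced.
Citrulline is absent, so HolE is inactive.
Required activator HolE is absent, so *holS* is not transcribed.
So HolS is not produced.
Diaminopimelate is absent, so DovA is active.
Activator DovA is present, so *holV* is transcribed.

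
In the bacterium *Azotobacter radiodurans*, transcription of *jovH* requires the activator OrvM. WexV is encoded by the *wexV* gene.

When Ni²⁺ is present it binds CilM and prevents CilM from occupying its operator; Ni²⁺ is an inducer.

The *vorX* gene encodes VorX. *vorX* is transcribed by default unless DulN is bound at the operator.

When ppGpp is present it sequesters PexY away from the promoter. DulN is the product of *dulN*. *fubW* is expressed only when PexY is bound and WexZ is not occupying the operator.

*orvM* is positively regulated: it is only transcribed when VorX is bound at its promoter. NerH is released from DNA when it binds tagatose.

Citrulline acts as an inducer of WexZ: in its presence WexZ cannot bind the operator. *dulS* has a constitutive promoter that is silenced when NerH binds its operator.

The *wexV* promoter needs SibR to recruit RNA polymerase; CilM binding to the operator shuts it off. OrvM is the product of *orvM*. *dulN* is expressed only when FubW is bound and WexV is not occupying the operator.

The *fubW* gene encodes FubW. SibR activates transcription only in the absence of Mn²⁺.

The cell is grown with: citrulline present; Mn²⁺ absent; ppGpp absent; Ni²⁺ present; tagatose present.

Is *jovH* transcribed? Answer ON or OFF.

ppGpp is absent, so PexY is active.
Citrulline is present, so WexZ is inactive.
No repressor is bound and PexY is active, so *fubW* is transcribed.
So FubW is produced and active.
Ni²⁺ is present, so CilM is inactive.
Mn²⁺ is absent, so SibR is active.
No repressor is bound and SibR is active, so *wexV* is transcribed.
So WexV is produced and active.
With repressor WexV bound, *dulN* is not transcribed.
So DulN is not produced.
With no repressor bound, *vorX* is transcribed.
So VorX is produced and active.
No repressor is bound and VorX is active, so *orvM* is transcribed.
So OrvM is produced and active.
No repressor is bound and OrvM is active, so *jovH* is transcribed.

ON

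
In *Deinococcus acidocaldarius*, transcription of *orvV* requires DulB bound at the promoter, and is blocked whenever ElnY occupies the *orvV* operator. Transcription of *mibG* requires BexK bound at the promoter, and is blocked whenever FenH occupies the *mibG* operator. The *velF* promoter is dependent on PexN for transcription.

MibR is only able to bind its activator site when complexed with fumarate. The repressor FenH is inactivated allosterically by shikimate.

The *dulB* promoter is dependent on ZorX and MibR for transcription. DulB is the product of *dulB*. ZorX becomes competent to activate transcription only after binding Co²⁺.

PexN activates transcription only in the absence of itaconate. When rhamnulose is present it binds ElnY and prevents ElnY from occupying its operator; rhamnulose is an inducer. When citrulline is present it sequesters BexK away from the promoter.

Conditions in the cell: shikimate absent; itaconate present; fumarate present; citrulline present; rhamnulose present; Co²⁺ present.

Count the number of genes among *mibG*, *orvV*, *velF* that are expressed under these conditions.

1

Shikimate is absent, so FenH is active.
Citrulline is present, so BexK is inactive.
With repressor FenH bound, *mibG* is not transcribed.
→ *mibG* is OFF.
Rhamnulose is present, so ElnY is inactive.
Co²⁺ is present, so ZorX is active.
Fumarate is present, so MibR is active.
No repressor is bound and ZorX and MibR are active, so *dulB* is transcribed.
So DulB is produced and active.
No repressor is bound and DulB is active, so *orvV* is transcribed.
→ *orvV* is ON.
Itaconate is present, so PexN is inactive.
Required activator PexN is absent, so *velF* is not transcribed.
→ *velF* is OFF.
1 of the 3 genes is transcribed.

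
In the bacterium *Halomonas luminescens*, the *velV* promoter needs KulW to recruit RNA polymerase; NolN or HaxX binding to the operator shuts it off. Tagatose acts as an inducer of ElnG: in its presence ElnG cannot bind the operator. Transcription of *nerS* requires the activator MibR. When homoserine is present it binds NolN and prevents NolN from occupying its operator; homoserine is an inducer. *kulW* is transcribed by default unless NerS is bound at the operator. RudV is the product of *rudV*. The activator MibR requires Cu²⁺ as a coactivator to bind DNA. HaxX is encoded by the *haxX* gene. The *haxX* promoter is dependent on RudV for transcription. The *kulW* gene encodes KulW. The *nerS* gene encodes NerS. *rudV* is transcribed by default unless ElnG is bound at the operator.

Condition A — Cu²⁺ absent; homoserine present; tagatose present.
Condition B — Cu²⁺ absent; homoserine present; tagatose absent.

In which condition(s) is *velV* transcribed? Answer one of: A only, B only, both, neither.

B only

Condition A:
Cu²⁺ is absent, so MibR is inactive.
Required activator MibR is absent, so *nerS* is not transcribed.
So NerS is not produced.
With no repressor bound, *kulW* is transcribed.
So KulW is produced and active.
Homoserine is present, so NolN is inactive.
Tagatose is present, so ElnG is inactive.
With no repressor bound, *rudV* is transcribed.
So RudV is produced and active.
No repressor is bound and RudV is active, so *haxX* is transcribed.
So HaxX is produced and active.
With repressor HaxX bound, *velV* is not transcribed.
→ *velV* is OFF in A.
Condition B:
Cu²⁺ is absent, so MibR is inactive.
Required activator MibR is absent, so *nerS* is not transcribed.
So NerS is not produced.
With no repressor bound, *kulW* is transcribed.
So KulW is produced and active.
Homoserine is present, so NolN is inactive.
Tagatose is absent, so ElnG is active.
With repressor ElnG bound, *rudV* is not transcribed.
So RudV is not produced.
Required activator RudV is absent, so *haxX* is not transcribed.
So HaxX is not produced.
No repressor is bound and KulW is active, so *velV* is transcribed.
→ *velV* is ON in B.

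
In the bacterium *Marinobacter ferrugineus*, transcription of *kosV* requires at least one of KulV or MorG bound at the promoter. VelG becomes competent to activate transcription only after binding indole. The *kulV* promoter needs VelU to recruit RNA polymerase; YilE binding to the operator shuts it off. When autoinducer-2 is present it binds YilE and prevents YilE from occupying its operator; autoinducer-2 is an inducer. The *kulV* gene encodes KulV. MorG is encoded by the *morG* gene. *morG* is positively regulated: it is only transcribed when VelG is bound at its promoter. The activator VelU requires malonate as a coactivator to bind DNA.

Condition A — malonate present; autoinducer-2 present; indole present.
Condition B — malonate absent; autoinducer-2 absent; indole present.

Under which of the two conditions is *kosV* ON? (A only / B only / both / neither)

both

Condition A:
Malonate is present, so VelU is active.
Autoinducer-2 is present, so YilE is inactive.
No repressor is bound and VelU is active, so *kulV* is transcribed.
So KulV is produced and active.
Indole is present, so VelG is active.
No repressor is bound and VelG is active, so *morG* is transcribed.
So MorG is produced and active.
Activator KulV is present, so *kosV* is transcribed.
→ *kosV* is ON in A.
Condition B:
Malonate is absent, so VelU is inactive.
Autoinducer-2 is absent, so YilE is active.
With repressor YilE bound, *kulV* is not transcribed.
So KulV is not produced.
Indole is present, so VelG is active.
No repressor is bound and VelG is active, so *morG* is transcribed.
So MorG is produced and active.
Activator MorG is present, so *kosV* is transcribed.
→ *kosV* is ON in B.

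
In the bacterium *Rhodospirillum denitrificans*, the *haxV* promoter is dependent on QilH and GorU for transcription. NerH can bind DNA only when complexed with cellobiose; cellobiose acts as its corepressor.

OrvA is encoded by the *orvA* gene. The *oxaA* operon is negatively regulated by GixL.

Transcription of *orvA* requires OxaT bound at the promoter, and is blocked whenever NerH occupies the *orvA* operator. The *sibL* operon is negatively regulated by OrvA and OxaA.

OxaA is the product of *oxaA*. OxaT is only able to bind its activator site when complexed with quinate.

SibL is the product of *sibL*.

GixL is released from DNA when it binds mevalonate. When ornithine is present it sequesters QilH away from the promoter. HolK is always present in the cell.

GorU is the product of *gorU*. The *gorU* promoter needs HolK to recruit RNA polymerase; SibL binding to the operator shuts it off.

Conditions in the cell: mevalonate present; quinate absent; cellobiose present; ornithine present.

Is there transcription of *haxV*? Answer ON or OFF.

OFF

Ornithine is present, so QilH is inactive.
Cellobiose is present, so NerH is active.
Quinate is absent, so OxaT is inactive.
With repressor NerH bound, *orvA* is not transcribed.
So OrvA is not produced.
Mevalonate is present, so GixL is inactive.
With no repressor bound, *oxaA* is transcribed.
So OxaA is produced and active.
With repressor OxaA bound, *sibL* is not transcribed.
So SibL is not produced.
HolK is produced constitutively and is active.
No repressor is bound and HolK is active, so *gorU* is transcribed.
So GorU is produced and active.
Required activator QilH is absent, so *haxV* is not transcribed.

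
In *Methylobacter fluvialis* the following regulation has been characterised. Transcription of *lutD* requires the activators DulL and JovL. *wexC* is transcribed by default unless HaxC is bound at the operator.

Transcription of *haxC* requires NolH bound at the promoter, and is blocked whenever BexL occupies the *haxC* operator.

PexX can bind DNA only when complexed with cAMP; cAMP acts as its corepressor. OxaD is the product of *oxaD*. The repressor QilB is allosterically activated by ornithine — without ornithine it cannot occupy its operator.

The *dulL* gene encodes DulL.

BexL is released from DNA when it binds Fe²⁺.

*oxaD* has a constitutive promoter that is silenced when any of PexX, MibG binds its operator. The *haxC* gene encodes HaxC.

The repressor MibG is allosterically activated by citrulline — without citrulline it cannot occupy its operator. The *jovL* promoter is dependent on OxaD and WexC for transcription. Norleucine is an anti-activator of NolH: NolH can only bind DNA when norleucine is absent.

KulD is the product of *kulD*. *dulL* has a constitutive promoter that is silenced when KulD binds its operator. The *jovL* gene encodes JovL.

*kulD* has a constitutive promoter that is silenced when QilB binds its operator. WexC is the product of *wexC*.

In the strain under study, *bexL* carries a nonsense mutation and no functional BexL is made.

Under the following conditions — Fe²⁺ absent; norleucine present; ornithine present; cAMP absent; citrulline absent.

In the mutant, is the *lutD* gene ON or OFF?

Ornithine is present, so QilB is active.
With repressor QilB bound, *kulD* is not transcribed.
So KulD is not produced.
With no repressor bound, *dulL* is transcribed.
So DulL is produced and active.
cAMP is absent, so PexX is inactive.
Citrulline is absent, so MibG is inactive.
With no repressor bound, *oxaD* is transcribed.
So OxaD is produced and active.
BexL is non-functional in this strain, so it has no effect.
Norleucine is present, so NolH is inactive.
Required activator NolH is absent, so *haxC* is not transcribed.
So HaxC is not produced.
With no repressor bound, *wexC* is transcribed.
So WexC is produced and active.
No repressor is bound and OxaD and WexC are active, so *jovL* is transcribed.
So JovL is produced and active.
No repressor is bound and DulL and JovL are active, so *lutD* is transcribed.

ON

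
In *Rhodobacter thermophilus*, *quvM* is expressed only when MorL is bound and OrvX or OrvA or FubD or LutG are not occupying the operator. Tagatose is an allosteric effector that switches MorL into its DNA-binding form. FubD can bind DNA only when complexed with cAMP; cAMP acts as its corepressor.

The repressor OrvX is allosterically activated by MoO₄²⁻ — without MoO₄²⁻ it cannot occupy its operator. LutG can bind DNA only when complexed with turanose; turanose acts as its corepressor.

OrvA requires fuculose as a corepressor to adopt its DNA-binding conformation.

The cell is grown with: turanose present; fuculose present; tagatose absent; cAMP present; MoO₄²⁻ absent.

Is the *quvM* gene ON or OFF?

MoO₄²⁻ is absent, so OrvX is inactive.
Fuculose is present, so OrvA is active.
cAMP is present, so FubD is active.
Tagatose is absent, so MorL is inactive.
Turanose is present, so LutG is active.
With repressor OrvA bound, *quvM* is not transcribed.

OFF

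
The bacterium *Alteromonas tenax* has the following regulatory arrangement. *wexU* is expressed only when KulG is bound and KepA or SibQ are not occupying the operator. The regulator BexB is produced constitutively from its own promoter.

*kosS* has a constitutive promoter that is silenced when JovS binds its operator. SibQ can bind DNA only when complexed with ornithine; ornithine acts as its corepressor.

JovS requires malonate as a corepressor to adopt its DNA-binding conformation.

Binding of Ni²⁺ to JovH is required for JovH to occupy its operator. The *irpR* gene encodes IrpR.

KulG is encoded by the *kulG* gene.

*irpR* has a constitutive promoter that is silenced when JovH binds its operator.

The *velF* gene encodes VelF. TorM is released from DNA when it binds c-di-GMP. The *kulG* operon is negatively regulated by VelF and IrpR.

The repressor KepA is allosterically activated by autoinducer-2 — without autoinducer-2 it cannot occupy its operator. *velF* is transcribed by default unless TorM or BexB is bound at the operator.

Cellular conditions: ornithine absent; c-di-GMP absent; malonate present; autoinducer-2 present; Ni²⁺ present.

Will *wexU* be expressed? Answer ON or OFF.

Autoinducer-2 is present, so KepA is active.
c-di-GMP is absent, so TorM is active.
BexB is produced constitutively and is active.
With repressor TorM bound, *velF* is not transcribed.
So VelF is not produced.
Ni²⁺ is present, so JovH is active.
With repressor JovH bound, *irpR* is not transcribed.
So IrpR is not produced.
With no repressor bound, *kulG* is transcribed.
So KulG is produced and active.
Ornithine is absent, so SibQ is inactive.
With repressor KepA bound, *wexU* is not transcribed.

OFF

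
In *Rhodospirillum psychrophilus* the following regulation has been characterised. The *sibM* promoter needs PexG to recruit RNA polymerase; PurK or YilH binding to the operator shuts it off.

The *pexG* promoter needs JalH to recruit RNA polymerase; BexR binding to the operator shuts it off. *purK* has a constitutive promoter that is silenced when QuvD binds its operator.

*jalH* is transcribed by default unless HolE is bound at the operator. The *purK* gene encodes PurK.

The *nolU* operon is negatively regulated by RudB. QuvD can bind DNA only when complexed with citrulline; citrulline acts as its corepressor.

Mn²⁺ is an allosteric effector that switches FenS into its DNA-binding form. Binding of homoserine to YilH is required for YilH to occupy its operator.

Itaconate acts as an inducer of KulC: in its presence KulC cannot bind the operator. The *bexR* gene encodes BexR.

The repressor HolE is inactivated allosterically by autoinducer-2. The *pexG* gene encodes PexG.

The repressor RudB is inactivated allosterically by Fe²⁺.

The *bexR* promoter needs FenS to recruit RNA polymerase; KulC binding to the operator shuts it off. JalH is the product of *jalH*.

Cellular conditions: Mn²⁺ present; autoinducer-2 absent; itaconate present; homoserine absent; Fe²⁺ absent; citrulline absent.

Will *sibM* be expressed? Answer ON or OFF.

Citrulline is absent, so QuvD is inactive.
With no repressor bound, *purK* is transcribed.
So PurK is produced and active.
Mn²⁺ is present, so FenS is active.
Itaconate is present, so KulC is inactive.
No repressor is bound and FenS is active, so *bexR* is transcribed.
So BexR is produced and active.
Autoinducer-2 is absent, so HolE is active.
With repressor HolE bound, *jalH* is not transcribed.
So JalH is not produced.
With repressor BexR bound, *pexG* is not transcribed.
So PexG is not produced.
Homoserine is absent, so YilH is inactive.
With repressor PurK bound, *sibM* is not transcribed.

OFF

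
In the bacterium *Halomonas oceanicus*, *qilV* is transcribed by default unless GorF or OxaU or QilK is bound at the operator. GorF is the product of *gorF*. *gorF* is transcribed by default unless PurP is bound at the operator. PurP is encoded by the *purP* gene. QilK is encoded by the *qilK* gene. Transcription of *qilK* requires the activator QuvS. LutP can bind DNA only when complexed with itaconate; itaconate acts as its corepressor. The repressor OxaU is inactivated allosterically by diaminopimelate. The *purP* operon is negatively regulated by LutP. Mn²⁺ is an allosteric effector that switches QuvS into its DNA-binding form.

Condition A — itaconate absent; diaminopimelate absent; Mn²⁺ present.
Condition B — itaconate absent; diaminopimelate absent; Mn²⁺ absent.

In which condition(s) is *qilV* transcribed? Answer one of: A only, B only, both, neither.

Condition A:
Itaconate is absent, so LutP is inactive.
With no repressor bound, *purP* is transcribed.
So PurP is produced and active.
With repressor PurP bound, *gorF* is not transcribed.
So GorF is not produced.
Diaminopimelate is absent, so OxaU is active.
Mn²⁺ is present, so QuvS is active.
No repressor is bound and QuvS is active, so *qilK* is transcribed.
So QilK is produced and active.
With repressor OxaU bound, *qilV* is not transcribed.
→ *qilV* is OFF in A.
Condition B:
Itaconate is absent, so LutP is inactive.
With no repressor bound, *purP* is transcribed.
So PurP is produced and active.
With repressor PurP bound, *gorF* is not transcribed.
So GorF is not produced.
Diaminopimelate is absent, so OxaU is active.
Mn²⁺ is absent, so QuvS is inactive.
Required activator QuvS is absent, so *qilK* is not transcribed.
So QilK is not produced.
With repressor OxaU bound, *qilV* is not transcribed.
→ *qilV* is OFF in B.

neither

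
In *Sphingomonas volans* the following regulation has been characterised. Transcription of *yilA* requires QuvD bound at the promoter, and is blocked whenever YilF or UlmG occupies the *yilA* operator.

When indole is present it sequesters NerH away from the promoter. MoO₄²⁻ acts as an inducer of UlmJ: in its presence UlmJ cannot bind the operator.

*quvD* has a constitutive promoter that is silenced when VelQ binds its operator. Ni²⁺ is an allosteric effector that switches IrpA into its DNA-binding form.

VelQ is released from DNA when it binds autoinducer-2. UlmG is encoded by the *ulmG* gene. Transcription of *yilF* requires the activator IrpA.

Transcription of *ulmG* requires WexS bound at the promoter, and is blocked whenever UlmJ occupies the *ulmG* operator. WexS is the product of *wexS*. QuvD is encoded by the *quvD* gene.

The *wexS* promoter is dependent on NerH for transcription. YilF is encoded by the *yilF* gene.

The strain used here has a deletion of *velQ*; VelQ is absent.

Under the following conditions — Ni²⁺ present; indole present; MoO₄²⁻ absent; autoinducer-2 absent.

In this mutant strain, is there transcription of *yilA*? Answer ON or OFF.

OFF

VelQ is non-functional in this strain, so it has no effect.
With no repressor bound, *quvD* is transcribed.
So QuvD is produced and active.
Ni²⁺ is present, so IrpA is active.
No repressor is bound and IrpA is active, so *yilF* is transcribed.
So YilF is produced and active.
MoO₄²⁻ is absent, so UlmJ is active.
Indole is present, so NerH is inactive.
Required activator NerH is absent, so *wexS* is not transcribed.
So WexS is not produced.
With repressor UlmJ bound, *ulmG* is not transcribed.
So UlmG is not produced.
With repressor YilF bound, *yilA* is not transcribed.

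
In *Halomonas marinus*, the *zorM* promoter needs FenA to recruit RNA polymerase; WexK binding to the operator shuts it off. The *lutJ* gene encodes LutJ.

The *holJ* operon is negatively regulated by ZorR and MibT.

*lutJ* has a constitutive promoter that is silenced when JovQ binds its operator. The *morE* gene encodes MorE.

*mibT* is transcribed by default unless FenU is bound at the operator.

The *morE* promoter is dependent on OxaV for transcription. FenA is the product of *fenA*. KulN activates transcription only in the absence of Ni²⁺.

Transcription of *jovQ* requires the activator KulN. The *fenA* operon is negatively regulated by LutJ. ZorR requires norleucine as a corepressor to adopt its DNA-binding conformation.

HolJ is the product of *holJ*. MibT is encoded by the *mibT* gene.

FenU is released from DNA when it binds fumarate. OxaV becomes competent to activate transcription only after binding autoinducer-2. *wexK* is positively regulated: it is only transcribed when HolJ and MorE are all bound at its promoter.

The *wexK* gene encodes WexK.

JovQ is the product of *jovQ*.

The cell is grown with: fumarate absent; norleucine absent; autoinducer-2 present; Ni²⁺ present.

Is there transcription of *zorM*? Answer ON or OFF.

OFF

Ni²⁺ is present, so KulN is inactive.
Required activator KulN is absent, so *jovQ* is not transcribed.
So JovQ is not produced.
With no repressor bound, *lutJ* is transcribed.
So LutJ is produced and active.
With repressor LutJ bound, *fenA* is not transcribed.
So FenA is not produced.
Norleucine is absent, so ZorR is inactive.
Fumarate is absent, so FenU is active.
With repressor FenU bound, *mibT* is not transcribed.
So MibT is not produced.
With no repressor bound, *holJ* is transcribed.
So HolJ is produced and active.
Autoinducer-2 is present, so OxaV is active.
No repressor is bound and OxaV is active, so *morE* is transcribed.
So MorE is produced and active.
No repressor is bound and HolJ and MorE are active, so *wexK* is transcribed.
So WexK is produced and active.
With repressor WexK bound, *zorM* is not transcribed.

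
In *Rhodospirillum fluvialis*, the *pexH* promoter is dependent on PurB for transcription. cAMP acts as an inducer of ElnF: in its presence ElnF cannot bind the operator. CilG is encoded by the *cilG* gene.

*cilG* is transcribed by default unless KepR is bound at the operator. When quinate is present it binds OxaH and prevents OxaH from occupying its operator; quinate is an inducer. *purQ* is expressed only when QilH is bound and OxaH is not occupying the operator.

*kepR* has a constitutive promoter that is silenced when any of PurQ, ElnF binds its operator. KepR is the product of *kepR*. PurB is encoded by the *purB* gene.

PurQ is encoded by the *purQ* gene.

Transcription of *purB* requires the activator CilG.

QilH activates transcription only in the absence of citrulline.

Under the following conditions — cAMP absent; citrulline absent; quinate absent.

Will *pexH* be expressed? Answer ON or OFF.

Citrulline is absent, so QilH is active.
Quinate is absent, so OxaH is active.
With repressor OxaH bound, *purQ* is not transcribed.
So PurQ is not produced.
cAMP is absent, so ElnF is active.
With repressor ElnF bound, *kepR* is not transcribed.
So KepR is not produced.
With no repressor bound, *cilG* is transcribed.
So CilG is produced and active.
No repressor is bound and CilG is active, so *purB* is transcribed.
So PurB is produced and active.
No repressor is bound and PurB is active, so *pexH* is transcribed.

ON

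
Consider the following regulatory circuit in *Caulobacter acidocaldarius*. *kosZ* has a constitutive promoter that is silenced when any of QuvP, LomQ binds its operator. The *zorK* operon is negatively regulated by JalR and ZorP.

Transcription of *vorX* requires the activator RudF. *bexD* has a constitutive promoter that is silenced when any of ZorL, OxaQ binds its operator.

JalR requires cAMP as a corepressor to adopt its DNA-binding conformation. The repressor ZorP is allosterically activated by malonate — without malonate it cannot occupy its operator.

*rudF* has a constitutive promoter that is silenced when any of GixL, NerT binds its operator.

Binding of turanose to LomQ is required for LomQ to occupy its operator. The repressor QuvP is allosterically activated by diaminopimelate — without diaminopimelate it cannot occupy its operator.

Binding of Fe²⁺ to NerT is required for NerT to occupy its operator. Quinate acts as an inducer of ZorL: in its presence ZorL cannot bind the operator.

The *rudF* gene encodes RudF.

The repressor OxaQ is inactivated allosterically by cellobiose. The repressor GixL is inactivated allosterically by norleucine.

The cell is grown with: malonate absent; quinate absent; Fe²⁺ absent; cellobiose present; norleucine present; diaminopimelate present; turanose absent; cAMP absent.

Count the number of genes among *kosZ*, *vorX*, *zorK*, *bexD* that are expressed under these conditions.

Diaminopimelate is present, so QuvP is active.
Turanose is absent, so LomQ is inactive.
With repressor QuvP bound, *kosZ* is not transcribed.
→ *kosZ* is OFF.
Norleucine is present, so GixL is inactive.
Fe²⁺ is absent, so NerT is inactive.
With no repressor bound, *rudF* is transcribed.
So RudF is produced and active.
No repressor is bound and RudF is active, so *vorX* is transcribed.
→ *vorX* is ON.
cAMP is absent, so JalR is inactive.
Malonate is absent, so ZorP is inactive.
With no repressor bound, *zorK* is transcribed.
→ *zorK* is ON.
Quinate is absent, so ZorL is active.
Cellobiose is present, so OxaQ is inactive.
With repressor ZorL bound, *bexD* is not transcribed.
→ *bexD* is OFF.
2 of the 4 genes are transcribed.

2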